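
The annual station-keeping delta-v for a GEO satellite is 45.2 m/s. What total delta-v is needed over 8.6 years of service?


dV = rate * years = 45.2 * 8.6
dV = 388.7200 m/s

388.7200 m/s


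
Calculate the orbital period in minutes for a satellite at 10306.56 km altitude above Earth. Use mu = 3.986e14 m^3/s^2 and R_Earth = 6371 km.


r = 16677.5600 km = 1.667756e+07 m
T = 2*pi*sqrt(r^3/mu) = 2*pi*sqrt(4.6387133e+21 / 3.986e14)
T = 21434.3338 s = 357.2389 min

357.2389 minutes


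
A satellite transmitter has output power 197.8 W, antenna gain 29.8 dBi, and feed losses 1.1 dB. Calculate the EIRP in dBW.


Pt = 197.8 W = 22.9623 dBW
EIRP = Pt_dBW + Gt - losses = 22.9623 + 29.8 - 1.1 = 51.6623 dBW

51.6623 dBW


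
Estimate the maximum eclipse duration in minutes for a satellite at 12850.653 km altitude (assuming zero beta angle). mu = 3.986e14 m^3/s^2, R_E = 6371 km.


r = 19221.6530 km
T = 442.0242 min
Eclipse fraction = arcsin(R_E/r)/pi = arcsin(6371.0000/19221.6530)/pi
= arcsin(0.3314491)/pi = 0.1075375
Eclipse duration = 0.1075375 * 442.0242 = 47.5342 min

47.5342 minutes


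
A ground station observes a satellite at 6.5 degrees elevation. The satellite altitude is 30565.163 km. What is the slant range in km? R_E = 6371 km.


h = 30565.163 km, el = 6.5 deg
d = -R_E*sin(el) + sqrt((R_E*sin(el))^2 + 2*R_E*h + h^2)
d = -6371.0000*sin(0.1134464) + sqrt((6371.0000*0.1132032)^2 + 2*6371.0000*30565.163 + 30565.163^2)
d = 35668.4876 km

35668.4876 km


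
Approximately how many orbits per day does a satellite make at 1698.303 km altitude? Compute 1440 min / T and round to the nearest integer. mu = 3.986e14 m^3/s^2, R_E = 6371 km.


r = 8.069303e+06 m
T = 2*pi*sqrt(r^3/mu) = 7213.8192 s = 120.2303 min
revs/day = 1440 / 120.2303 = 11.9770
Rounded: 12 revolutions per day

12 revolutions per day


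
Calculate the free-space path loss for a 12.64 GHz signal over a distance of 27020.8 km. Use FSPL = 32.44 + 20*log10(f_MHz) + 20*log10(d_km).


f = 12.64 GHz = 12640.0000 MHz
d = 27020.8 km
FSPL = 32.44 + 20*log10(12640.0000) + 20*log10(27020.8)
FSPL = 32.44 + 82.0349 + 88.6340
FSPL = 203.1089 dB

203.1089 dB


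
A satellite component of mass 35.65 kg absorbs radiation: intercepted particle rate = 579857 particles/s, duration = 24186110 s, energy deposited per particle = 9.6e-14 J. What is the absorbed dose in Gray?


Total energy deposited = rate * time * E_per
  = 579857 * 24186110 * 9.6e-14 = 1.3464 J
Dose = E_total / mass = 1.3464 / 35.65
Dose = 0.03776579 Gy

0.0378 Gy


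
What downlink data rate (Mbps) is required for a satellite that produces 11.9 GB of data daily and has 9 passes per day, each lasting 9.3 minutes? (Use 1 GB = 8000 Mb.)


total contact time = 9 * 9.3 * 60 = 5022.0000 s
data = 11.9 GB = 95200.0000 Mb
rate = 95200.0000 / 5022.0000 = 18.9566 Mbps

18.9566 Mbps


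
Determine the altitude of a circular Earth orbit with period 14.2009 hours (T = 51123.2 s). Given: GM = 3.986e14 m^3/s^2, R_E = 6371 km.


T = 51123.2 s
r = (mu*T^2/(4*pi^2))^(1/3) = (3.986e14 * 51123.2^2 / (4*pi^2))^(1/3)
r = 2.9771762e+07 m = 29771.7621 km
alt = r - R_E = 29771.7621 - 6371 = 23400.7621 km

23400.7621 km


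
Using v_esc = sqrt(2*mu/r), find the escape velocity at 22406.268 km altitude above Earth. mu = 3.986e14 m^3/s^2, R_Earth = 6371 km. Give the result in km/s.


r = 6371.0 + 22406.268 = 28777.2680 km = 2.8777268e+07 m
v_esc = sqrt(2*mu/r) = sqrt(2*3.986e14 / 2.8777268e+07)
v_esc = 5263.3090 m/s = 5.2633 km/s

5.2633 km/s


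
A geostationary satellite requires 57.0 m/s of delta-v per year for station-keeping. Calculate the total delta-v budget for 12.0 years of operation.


dV = rate * years = 57.0 * 12.0
dV = 684.0000 m/s

684.0000 m/s


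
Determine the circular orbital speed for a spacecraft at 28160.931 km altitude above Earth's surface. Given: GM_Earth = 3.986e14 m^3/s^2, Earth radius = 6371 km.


r = R_E + alt = 6371.0 + 28160.931 = 34531.9310 km = 3.4531931e+07 m
v = sqrt(mu/r) = sqrt(3.986e14 / 3.4531931e+07) = 3397.4902 m/s = 3.3975 km/s

3.3975 km/s


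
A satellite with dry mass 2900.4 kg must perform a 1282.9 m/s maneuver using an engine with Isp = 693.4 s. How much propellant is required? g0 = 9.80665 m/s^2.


ve = Isp * g0 = 693.4 * 9.80665 = 6799.931110 m/s
mass ratio = exp(dv/ve) = exp(1282.9/6799.931110) = 1.20763473
m_prop = m_dry * (mr - 1) = 2900.4 * (1.20763473 - 1)
m_prop = 602.2238 kg

602.2238 kg


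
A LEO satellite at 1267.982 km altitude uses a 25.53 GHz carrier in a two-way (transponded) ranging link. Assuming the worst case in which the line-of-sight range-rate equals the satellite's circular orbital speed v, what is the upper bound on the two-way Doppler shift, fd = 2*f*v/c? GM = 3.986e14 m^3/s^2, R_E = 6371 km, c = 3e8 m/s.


r = 7.638982e+06 m
v = sqrt(mu/r) = 7223.5537 m/s (worst-case radial velocity)
f = 25.53 GHz = 2.553e+10 Hz
fd = 2*f*v/c = 2*2.553e+10*7223.5537/3.0e+08
fd = 1.2294488e+06 Hz

1.2294e+06 Hz


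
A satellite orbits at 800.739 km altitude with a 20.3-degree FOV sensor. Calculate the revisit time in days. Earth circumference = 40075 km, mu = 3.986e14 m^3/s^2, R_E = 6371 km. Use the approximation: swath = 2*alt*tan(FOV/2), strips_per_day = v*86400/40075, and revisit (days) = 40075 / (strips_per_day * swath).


swath = 2*800.739*tan(0.1771509) = 286.7088 km
v = sqrt(mu/r) = 7455.1504 m/s = 7.4552 km/s
strips/day = v*86400/40075 = 7.4552*86400/40075 = 16.0730
coverage/day = strips * swath = 16.0730 * 286.7088 = 4608.2671 km
revisit = 40075 / 4608.2671 = 8.6963 days

8.6963 days


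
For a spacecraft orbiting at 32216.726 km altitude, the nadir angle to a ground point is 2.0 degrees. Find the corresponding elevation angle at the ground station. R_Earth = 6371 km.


r = R_E + alt = 38587.7260 km
Law of sines in the satellite / Earth-center / ground-point triangle:
  sin(nadir)/R_E = sin(90 + el)/r  =>  cos(el) = (r/R_E)*sin(nadir)
cos(el) = (38587.7260 / 6371.0000) * sin(2.0 deg) = 0.2113785
el = arccos(0.2113785) = 77.7969 deg
(Earth-central angle = 90 - nadir - el = 10.2031 deg)

77.7969 degrees


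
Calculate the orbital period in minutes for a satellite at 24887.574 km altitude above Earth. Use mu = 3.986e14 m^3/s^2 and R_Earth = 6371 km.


r = 31258.5740 km = 3.1258574e+07 m
T = 2*pi*sqrt(r^3/mu) = 2*pi*sqrt(3.0542704e+22 / 3.986e14)
T = 55000.2880 s = 916.6715 min

916.6715 minutes


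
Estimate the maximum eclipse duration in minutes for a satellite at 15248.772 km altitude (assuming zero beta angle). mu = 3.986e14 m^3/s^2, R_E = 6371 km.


r = 21619.7720 km
T = 527.2743 min
Eclipse fraction = arcsin(R_E/r)/pi = arcsin(6371.0000/21619.7720)/pi
= arcsin(0.294684)/pi = 0.09521437
Eclipse duration = 0.09521437 * 527.2743 = 50.2041 min

50.2041 minutes


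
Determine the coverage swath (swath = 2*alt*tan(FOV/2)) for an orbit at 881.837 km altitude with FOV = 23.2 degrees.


FOV = 23.2 deg = 0.4049164 rad
swath = 2 * alt * tan(FOV/2) = 2 * 881.837 * tan(0.2024582)
swath = 2 * 881.837 * 0.2052705
swath = 362.0303 km

362.0303 km


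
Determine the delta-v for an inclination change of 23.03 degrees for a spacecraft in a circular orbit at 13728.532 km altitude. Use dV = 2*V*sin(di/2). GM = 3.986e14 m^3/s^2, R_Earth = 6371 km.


r = 20099.5320 km = 2.0099532e+07 m
V = sqrt(mu/r) = 4453.2356 m/s
di = 23.03 deg = 0.4019493 rad
dV = 2*V*sin(di/2) = 2*4453.2356*sin(0.2009747)
dV = 1777.9496 m/s = 1.7779 km/s

1.7779 km/s


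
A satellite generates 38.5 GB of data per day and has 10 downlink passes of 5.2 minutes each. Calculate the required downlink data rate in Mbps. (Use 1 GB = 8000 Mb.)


total contact time = 10 * 5.2 * 60 = 3120.0000 s
data = 38.5 GB = 308000.0000 Mb
rate = 308000.0000 / 3120.0000 = 98.7179 Mbps

98.7179 Mbps


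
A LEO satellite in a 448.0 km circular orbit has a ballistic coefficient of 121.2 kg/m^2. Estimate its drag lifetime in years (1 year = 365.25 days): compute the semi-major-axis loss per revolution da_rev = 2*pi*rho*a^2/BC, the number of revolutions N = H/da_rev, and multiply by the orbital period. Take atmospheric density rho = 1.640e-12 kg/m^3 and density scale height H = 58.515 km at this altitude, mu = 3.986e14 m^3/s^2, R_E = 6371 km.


a = R_E + alt = 6819.0000 km = 6.819e+06 m
da_rev = 2*pi*rho*a^2/BC = 2*pi*1.640e-12*(6.819e+06)^2/121.2 = 3.953325 m per revolution
N = H/da_rev = 58515.0000 m / 3.953325 m = 14801.4660 revolutions
P = 2*pi*sqrt(a^3/mu) = 5603.9243 s
lifetime = N*P = 14801.4660 * 5603.9243 = 8.2946294e+07 s = 960.0266 days
years = 960.0266 / 365.25 = 2.6284 years

2.6284 years


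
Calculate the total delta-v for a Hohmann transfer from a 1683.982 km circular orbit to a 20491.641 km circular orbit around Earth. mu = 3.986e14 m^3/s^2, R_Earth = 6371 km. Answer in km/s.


r1 = 8054.9820 km = 8.054982e+06 m
r2 = 26862.6410 km = 2.6862641e+07 m
dv1 = sqrt(mu/r1)*(sqrt(2*r2/(r1+r2)) - 1) = 1691.2116 m/s
dv2 = sqrt(mu/r2)*(1 - sqrt(2*r1/(r1+r2))) = 1235.5801 m/s
total dv = |dv1| + |dv2| = 1691.2116 + 1235.5801 = 2926.7917 m/s = 2.9268 km/s

2.9268 km/s


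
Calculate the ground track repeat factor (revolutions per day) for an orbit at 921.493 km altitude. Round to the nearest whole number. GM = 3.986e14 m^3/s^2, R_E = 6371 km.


r = 7.292493e+06 m
T = 2*pi*sqrt(r^3/mu) = 6197.6244 s = 103.2937 min
revs/day = 1440 / 103.2937 = 13.9408
Rounded: 14 revolutions per day

14 revolutions per day


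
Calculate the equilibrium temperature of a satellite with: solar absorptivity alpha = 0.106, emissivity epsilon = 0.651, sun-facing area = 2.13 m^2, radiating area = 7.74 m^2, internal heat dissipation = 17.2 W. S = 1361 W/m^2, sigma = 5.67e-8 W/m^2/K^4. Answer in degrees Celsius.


Numerator = alpha*S*A_sun + Q_int = 0.106*1361*2.13 + 17.2 = 324.4866 W
Denominator = eps*sigma*A_rad = 0.651*5.67e-8*7.74 = 2.8569656e-07 W/K^4
T^4 = 1.1357735e+09 K^4
T = 183.5790 K = -89.5710 C

-89.5710 degrees Celsius


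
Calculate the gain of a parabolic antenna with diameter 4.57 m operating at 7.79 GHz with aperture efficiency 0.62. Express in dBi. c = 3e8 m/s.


lambda = c/f = 3e8 / 7.79e+09 = 0.03851091 m
G = eta*(pi*D/lambda)^2 = 0.62*(pi*4.57/0.03851091)^2
G = 86170.0294 (linear)
G = 10*log10(86170.0294) = 49.3536 dBi

49.3536 dBi


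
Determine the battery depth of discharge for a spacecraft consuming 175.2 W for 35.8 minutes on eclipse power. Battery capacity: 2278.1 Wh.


E_used = P * t / 60 = 175.2 * 35.8 / 60 = 104.5360 Wh
DOD = E_used / E_total * 100 = 104.5360 / 2278.1 * 100
DOD = 4.5887 %

4.5887 %


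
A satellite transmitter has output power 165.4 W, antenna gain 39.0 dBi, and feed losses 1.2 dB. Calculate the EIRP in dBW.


Pt = 165.4 W = 22.1854 dBW
EIRP = Pt_dBW + Gt - losses = 22.1854 + 39.0 - 1.2 = 59.9854 dBW

59.9854 dBW


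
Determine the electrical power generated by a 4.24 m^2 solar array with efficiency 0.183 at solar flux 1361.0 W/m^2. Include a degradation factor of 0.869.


P = area * eta * S * degradation
P = 4.24 * 0.183 * 1361.0 * 0.869
P = 917.6876 W

917.6876 W


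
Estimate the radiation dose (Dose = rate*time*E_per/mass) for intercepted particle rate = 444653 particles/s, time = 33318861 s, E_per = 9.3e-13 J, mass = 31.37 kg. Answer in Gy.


Total energy deposited = rate * time * E_per
  = 444653 * 33318861 * 9.3e-13 = 13.7783 J
Dose = E_total / mass = 13.7783 / 31.37
Dose = 0.4392177 Gy

0.4392 Gy


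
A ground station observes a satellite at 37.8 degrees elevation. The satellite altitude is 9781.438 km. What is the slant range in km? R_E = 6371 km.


h = 9781.438 km, el = 37.8 deg
d = -R_E*sin(el) + sqrt((R_E*sin(el))^2 + 2*R_E*h + h^2)
d = -6371.0000*sin(0.6597345) + sqrt((6371.0000*0.6129071)^2 + 2*6371.0000*9781.438 + 9781.438^2)
d = 11443.1109 km

11443.1109 km


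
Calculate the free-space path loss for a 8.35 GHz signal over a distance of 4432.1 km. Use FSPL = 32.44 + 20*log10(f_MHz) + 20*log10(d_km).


f = 8.35 GHz = 8350.0000 MHz
d = 4432.1 km
FSPL = 32.44 + 20*log10(8350.0000) + 20*log10(4432.1)
FSPL = 32.44 + 78.4337 + 72.9322
FSPL = 183.8059 dB

183.8059 dB


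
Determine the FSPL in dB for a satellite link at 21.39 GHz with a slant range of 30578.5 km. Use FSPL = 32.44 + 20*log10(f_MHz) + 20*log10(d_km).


f = 21.39 GHz = 21390.0000 MHz
d = 30578.5 km
FSPL = 32.44 + 20*log10(21390.0000) + 20*log10(30578.5)
FSPL = 32.44 + 86.6042 + 89.7083
FSPL = 208.7525 dB

208.7525 dB


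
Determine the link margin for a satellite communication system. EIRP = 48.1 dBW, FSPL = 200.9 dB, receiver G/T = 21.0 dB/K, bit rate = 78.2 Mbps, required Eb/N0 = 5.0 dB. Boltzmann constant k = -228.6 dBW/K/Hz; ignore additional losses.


C/N0 = EIRP - FSPL + G/T - k = 48.1 - 200.9 + 21.0 - (-228.6)
C/N0 = 96.8000 dB-Hz
R_b = 78.2 Mbps = 7.82e+07 bps -> 10*log10(R_b) = 78.9321 dB-Hz
Eb/N0 = C/N0 - 10*log10(R_b) = 96.8000 - 78.9321 = 17.8679 dB
Margin = Eb/N0 - Eb/N0_req = 17.8679 - 5.0 = 12.8679 dB (link closes)

12.8679 dB


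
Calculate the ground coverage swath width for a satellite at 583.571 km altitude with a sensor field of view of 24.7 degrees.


FOV = 24.7 deg = 0.4310963 rad
swath = 2 * alt * tan(FOV/2) = 2 * 583.571 * tan(0.2155482)
swath = 2 * 583.571 * 0.2189496
swath = 255.5453 km

255.5453 km


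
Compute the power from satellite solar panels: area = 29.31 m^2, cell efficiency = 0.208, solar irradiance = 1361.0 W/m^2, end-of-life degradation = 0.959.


P = area * eta * S * degradation
P = 29.31 * 0.208 * 1361.0 * 0.959
P = 7957.1196 W

7957.1196 W


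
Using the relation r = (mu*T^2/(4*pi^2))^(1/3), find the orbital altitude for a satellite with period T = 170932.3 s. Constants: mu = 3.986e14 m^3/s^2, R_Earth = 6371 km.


T = 170932.3 s
r = (mu*T^2/(4*pi^2))^(1/3) = (3.986e14 * 170932.3^2 / (4*pi^2))^(1/3)
r = 6.6569497e+07 m = 66569.4972 km
alt = r - R_E = 66569.4972 - 6371 = 60198.4972 km

60198.4972 km


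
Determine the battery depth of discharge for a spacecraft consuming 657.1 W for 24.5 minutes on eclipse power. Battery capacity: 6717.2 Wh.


E_used = P * t / 60 = 657.1 * 24.5 / 60 = 268.3158 Wh
DOD = E_used / E_total * 100 = 268.3158 / 6717.2 * 100
DOD = 3.9945 %

3.9945 %


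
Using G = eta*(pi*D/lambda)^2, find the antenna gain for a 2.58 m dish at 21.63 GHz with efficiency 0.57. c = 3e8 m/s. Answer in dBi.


lambda = c/f = 3e8 / 2.163e+10 = 0.01386963 m
G = eta*(pi*D/lambda)^2 = 0.57*(pi*2.58/0.01386963)^2
G = 194663.5066 (linear)
G = 10*log10(194663.5066) = 52.8928 dBi

52.8928 dBi


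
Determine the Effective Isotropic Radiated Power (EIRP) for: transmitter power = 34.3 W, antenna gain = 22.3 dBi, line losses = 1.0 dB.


Pt = 34.3 W = 15.3529 dBW
EIRP = Pt_dBW + Gt - losses = 15.3529 + 22.3 - 1.0 = 36.6529 dBW

36.6529 dBW


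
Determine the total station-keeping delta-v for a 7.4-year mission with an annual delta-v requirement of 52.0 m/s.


dV = rate * years = 52.0 * 7.4
dV = 384.8000 m/s

384.8000 m/s


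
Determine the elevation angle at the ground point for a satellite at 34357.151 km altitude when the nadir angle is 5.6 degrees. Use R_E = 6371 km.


r = R_E + alt = 40728.1510 km
Law of sines in the satellite / Earth-center / ground-point triangle:
  sin(nadir)/R_E = sin(90 + el)/r  =>  cos(el) = (r/R_E)*sin(nadir)
cos(el) = (40728.1510 / 6371.0000) * sin(5.6 deg) = 0.6238222
el = arccos(0.6238222) = 51.4042 deg
(Earth-central angle = 90 - nadir - el = 32.9958 deg)

51.4042 degrees


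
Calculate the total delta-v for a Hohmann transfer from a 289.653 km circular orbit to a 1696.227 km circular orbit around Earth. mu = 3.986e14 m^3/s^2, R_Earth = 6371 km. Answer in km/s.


r1 = 6660.6530 km = 6.660653e+06 m
r2 = 8067.2270 km = 8.067227e+06 m
dv1 = sqrt(mu/r1)*(sqrt(2*r2/(r1+r2)) - 1) = 360.9825 m/s
dv2 = sqrt(mu/r2)*(1 - sqrt(2*r1/(r1+r2))) = 344.0808 m/s
total dv = |dv1| + |dv2| = 360.9825 + 344.0808 = 705.0634 m/s = 0.7050634 km/s

0.7051 km/s


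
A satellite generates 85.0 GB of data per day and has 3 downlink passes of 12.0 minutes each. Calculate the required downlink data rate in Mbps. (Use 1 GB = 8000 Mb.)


total contact time = 3 * 12.0 * 60 = 2160.0000 s
data = 85.0 GB = 680000.0000 Mb
rate = 680000.0000 / 2160.0000 = 314.8148 Mbps

314.8148 Mbps


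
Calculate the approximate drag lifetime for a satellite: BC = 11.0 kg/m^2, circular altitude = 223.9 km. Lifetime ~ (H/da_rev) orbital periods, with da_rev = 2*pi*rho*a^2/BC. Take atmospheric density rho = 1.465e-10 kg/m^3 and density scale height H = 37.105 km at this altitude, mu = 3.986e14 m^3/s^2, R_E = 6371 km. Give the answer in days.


a = R_E + alt = 6594.9000 km = 6.5949e+06 m
da_rev = 2*pi*rho*a^2/BC = 2*pi*1.465e-10*(6.5949e+06)^2/11.0 = 3639.495922 m per revolution
N = H/da_rev = 37105.0000 m / 3639.495922 m = 10.1951 revolutions
P = 2*pi*sqrt(a^3/mu) = 5329.9550 s
lifetime = N*P = 10.1951 * 5329.9550 = 54339.3879 s = 0.6289281 days

0.6289 days


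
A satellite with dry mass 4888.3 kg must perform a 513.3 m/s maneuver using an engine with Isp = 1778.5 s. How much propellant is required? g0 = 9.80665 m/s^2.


ve = Isp * g0 = 1778.5 * 9.80665 = 17441.127025 m/s
mass ratio = exp(dv/ve) = exp(513.3/17441.127025) = 1.02986779
m_prop = m_dry * (mr - 1) = 4888.3 * (1.02986779 - 1)
m_prop = 146.0027 kg

146.0027 kg


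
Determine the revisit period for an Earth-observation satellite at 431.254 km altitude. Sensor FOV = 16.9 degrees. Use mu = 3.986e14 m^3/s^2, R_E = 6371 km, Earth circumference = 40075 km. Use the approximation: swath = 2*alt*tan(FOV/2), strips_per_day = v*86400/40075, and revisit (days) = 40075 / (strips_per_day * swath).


swath = 2*431.254*tan(0.1474803) = 128.1333 km
v = sqrt(mu/r) = 7654.9476 m/s = 7.6549 km/s
strips/day = v*86400/40075 = 7.6549*86400/40075 = 16.5037
coverage/day = strips * swath = 16.5037 * 128.1333 = 2114.6789 km
revisit = 40075 / 2114.6789 = 18.9509 days

18.9509 days


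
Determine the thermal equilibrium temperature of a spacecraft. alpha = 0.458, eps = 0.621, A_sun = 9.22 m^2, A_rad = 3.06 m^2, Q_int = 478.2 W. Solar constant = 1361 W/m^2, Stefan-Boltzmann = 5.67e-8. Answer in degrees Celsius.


Numerator = alpha*S*A_sun + Q_int = 0.458*1361*9.22 + 478.2 = 6225.3764 W
Denominator = eps*sigma*A_rad = 0.621*5.67e-8*3.06 = 1.0774474e-07 W/K^4
T^4 = 5.7778934e+10 K^4
T = 490.2780 K = 217.1280 C

217.1280 degrees Celsius


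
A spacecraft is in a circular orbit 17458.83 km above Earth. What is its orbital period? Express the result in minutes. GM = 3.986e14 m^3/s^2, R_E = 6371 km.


r = 23829.8300 km = 2.382983e+07 m
T = 2*pi*sqrt(r^3/mu) = 2*pi*sqrt(1.3532026e+22 / 3.986e14)
T = 36609.4022 s = 610.1567 min

610.1567 minutes


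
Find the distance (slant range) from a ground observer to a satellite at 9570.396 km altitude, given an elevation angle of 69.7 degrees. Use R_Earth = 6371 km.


h = 9570.396 km, el = 69.7 deg
d = -R_E*sin(el) + sqrt((R_E*sin(el))^2 + 2*R_E*h + h^2)
d = -6371.0000*sin(1.2165) + sqrt((6371.0000*0.9378889)^2 + 2*6371.0000*9570.396 + 9570.396^2)
d = 9812.1274 km

9812.1274 km


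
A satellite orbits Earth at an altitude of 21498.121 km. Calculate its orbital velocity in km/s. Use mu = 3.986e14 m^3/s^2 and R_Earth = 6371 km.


r = R_E + alt = 6371.0 + 21498.121 = 27869.1210 km = 2.7869121e+07 m
v = sqrt(mu/r) = sqrt(3.986e14 / 2.7869121e+07) = 3781.8736 m/s = 3.7819 km/s

3.7819 km/s


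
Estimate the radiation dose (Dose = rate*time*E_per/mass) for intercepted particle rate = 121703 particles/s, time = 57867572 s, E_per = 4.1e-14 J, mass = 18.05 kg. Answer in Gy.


Total energy deposited = rate * time * E_per
  = 121703 * 57867572 * 4.1e-14 = 0.2887489 J
Dose = E_total / mass = 0.2887489 / 18.05
Dose = 0.01599717 Gy

0.0160 Gy


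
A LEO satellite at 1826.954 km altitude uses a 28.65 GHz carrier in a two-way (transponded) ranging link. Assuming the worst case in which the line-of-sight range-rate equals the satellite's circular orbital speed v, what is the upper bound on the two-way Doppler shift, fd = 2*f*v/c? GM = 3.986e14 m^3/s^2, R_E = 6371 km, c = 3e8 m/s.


r = 8.197954e+06 m
v = sqrt(mu/r) = 6972.9397 m/s (worst-case radial velocity)
f = 28.65 GHz = 2.865e+10 Hz
fd = 2*f*v/c = 2*2.865e+10*6972.9397/3.0e+08
fd = 1.3318315e+06 Hz

1.3318e+06 Hz


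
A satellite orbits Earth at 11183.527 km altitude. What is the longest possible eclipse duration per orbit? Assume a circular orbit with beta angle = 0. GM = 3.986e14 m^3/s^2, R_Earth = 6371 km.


r = 17554.5270 km
T = 385.7835 min
Eclipse fraction = arcsin(R_E/r)/pi = arcsin(6371.0000/17554.5270)/pi
= arcsin(0.3629263)/pi = 0.1182223
Eclipse duration = 0.1182223 * 385.7835 = 45.6082 min

45.6082 minutes


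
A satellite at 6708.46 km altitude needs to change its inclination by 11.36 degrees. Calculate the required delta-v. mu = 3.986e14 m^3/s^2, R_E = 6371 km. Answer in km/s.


r = 13079.4600 km = 1.307946e+07 m
V = sqrt(mu/r) = 5520.4406 m/s
di = 11.36 deg = 0.1982694 rad
dV = 2*V*sin(di/2) = 2*5520.4406*sin(0.0991347)
dV = 1092.7425 m/s = 1.0927 km/s

1.0927 km/s


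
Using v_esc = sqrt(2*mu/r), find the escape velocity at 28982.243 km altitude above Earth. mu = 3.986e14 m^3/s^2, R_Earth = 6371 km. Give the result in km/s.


r = 6371.0 + 28982.243 = 35353.2430 km = 3.5353243e+07 m
v_esc = sqrt(2*mu/r) = sqrt(2*3.986e14 / 3.5353243e+07)
v_esc = 4748.6375 m/s = 4.7486 km/s

4.7486 km/s


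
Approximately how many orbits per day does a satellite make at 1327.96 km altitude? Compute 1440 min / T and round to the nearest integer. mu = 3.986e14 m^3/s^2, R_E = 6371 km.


r = 7.69896e+06 m
T = 2*pi*sqrt(r^3/mu) = 6722.9412 s = 112.0490 min
revs/day = 1440 / 112.0490 = 12.8515
Rounded: 13 revolutions per day

13 revolutions per day


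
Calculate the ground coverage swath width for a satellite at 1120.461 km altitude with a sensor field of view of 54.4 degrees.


FOV = 54.4 deg = 0.9494591 rad
swath = 2 * alt * tan(FOV/2) = 2 * 1120.461 * tan(0.4747296)
swath = 2 * 1120.461 * 0.5139302
swath = 1151.6775 km

1151.6775 km


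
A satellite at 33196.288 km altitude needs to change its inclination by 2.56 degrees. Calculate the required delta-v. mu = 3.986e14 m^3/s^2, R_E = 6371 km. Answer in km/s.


r = 39567.2880 km = 3.9567288e+07 m
V = sqrt(mu/r) = 3173.9531 m/s
di = 2.56 deg = 0.04468043 rad
dV = 2*V*sin(di/2) = 2*3173.9531*sin(0.02234021)
dV = 141.8018 m/s = 0.1418018 km/s

0.1418 km/s


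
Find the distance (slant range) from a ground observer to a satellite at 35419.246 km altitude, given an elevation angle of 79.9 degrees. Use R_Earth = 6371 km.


h = 35419.246 km, el = 79.9 deg
d = -R_E*sin(el) + sqrt((R_E*sin(el))^2 + 2*R_E*h + h^2)
d = -6371.0000*sin(1.3945) + sqrt((6371.0000*0.9845032)^2 + 2*6371.0000*35419.246 + 35419.246^2)
d = 35503.0386 km

35503.0386 km


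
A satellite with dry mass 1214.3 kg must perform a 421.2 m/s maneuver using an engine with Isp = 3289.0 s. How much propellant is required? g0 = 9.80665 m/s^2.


ve = Isp * g0 = 3289.0 * 9.80665 = 32254.071850 m/s
mass ratio = exp(dv/ve) = exp(421.2/32254.071850) = 1.01314446
m_prop = m_dry * (mr - 1) = 1214.3 * (1.01314446 - 1)
m_prop = 15.9613 kg

15.9613 kg


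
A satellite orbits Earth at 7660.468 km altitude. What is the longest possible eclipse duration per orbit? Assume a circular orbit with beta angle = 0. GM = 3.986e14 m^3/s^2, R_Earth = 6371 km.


r = 14031.4680 km
T = 275.6860 min
Eclipse fraction = arcsin(R_E/r)/pi = arcsin(6371.0000/14031.4680)/pi
= arcsin(0.4540509)/pi = 0.1500216
Eclipse duration = 0.1500216 * 275.6860 = 41.3588 min

41.3588 minutes


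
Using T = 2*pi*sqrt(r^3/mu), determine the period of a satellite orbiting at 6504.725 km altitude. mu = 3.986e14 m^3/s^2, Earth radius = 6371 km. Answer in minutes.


r = 12875.7250 km = 1.2875725e+07 m
T = 2*pi*sqrt(r^3/mu) = 2*pi*sqrt(2.134593e+21 / 3.986e14)
T = 14540.1457 s = 242.3358 min

242.3358 minutes


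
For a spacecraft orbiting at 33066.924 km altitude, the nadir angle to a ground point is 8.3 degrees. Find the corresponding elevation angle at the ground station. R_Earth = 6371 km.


r = R_E + alt = 39437.9240 km
Law of sines in the satellite / Earth-center / ground-point triangle:
  sin(nadir)/R_E = sin(90 + el)/r  =>  cos(el) = (r/R_E)*sin(nadir)
cos(el) = (39437.9240 / 6371.0000) * sin(8.3 deg) = 0.8935974
el = arccos(0.8935974) = 26.6712 deg
(Earth-central angle = 90 - nadir - el = 55.0288 deg)

26.6712 degrees


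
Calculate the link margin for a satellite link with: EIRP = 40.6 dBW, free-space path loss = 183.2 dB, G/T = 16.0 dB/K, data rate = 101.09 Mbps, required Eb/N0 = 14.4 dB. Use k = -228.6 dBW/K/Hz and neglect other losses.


C/N0 = EIRP - FSPL + G/T - k = 40.6 - 183.2 + 16.0 - (-228.6)
C/N0 = 102.0000 dB-Hz
R_b = 101.09 Mbps = 1.0109e+08 bps -> 10*log10(R_b) = 80.0471 dB-Hz
Eb/N0 = C/N0 - 10*log10(R_b) = 102.0000 - 80.0471 = 21.9529 dB
Margin = Eb/N0 - Eb/N0_req = 21.9529 - 14.4 = 7.5529 dB (link closes)

7.5529 dB


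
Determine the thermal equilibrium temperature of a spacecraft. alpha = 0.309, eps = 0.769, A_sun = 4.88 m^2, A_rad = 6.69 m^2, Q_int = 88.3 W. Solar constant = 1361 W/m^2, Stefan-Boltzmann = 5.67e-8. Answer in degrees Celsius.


Numerator = alpha*S*A_sun + Q_int = 0.309*1361*4.88 + 88.3 = 2140.5791 W
Denominator = eps*sigma*A_rad = 0.769*5.67e-8*6.69 = 2.9169939e-07 W/K^4
T^4 = 7.3383052e+09 K^4
T = 292.6840 K = 19.5340 C

19.5340 degrees Celsius


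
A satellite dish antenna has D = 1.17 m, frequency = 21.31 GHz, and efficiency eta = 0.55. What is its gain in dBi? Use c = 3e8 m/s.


lambda = c/f = 3e8 / 2.131e+10 = 0.0140779 m
G = eta*(pi*D/lambda)^2 = 0.55*(pi*1.17/0.0140779)^2
G = 37493.7214 (linear)
G = 10*log10(37493.7214) = 45.7396 dBi

45.7396 dBi


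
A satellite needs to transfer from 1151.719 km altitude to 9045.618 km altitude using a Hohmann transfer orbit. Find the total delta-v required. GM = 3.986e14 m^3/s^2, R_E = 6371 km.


r1 = 7522.7190 km = 7.522719e+06 m
r2 = 15416.6180 km = 1.5416618e+07 m
dv1 = sqrt(mu/r1)*(sqrt(2*r2/(r1+r2)) - 1) = 1160.0226 m/s
dv2 = sqrt(mu/r2)*(1 - sqrt(2*r1/(r1+r2))) = 966.8050 m/s
total dv = |dv1| + |dv2| = 1160.0226 + 966.8050 = 2126.8276 m/s = 2.1268 km/s

2.1268 km/s


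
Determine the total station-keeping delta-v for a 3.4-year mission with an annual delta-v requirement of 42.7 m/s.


dV = rate * years = 42.7 * 3.4
dV = 145.1800 m/s

145.1800 m/s


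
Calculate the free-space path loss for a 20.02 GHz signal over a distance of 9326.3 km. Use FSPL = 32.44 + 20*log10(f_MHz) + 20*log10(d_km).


f = 20.02 GHz = 20020.0000 MHz
d = 9326.3 km
FSPL = 32.44 + 20*log10(20020.0000) + 20*log10(9326.3)
FSPL = 32.44 + 86.0293 + 79.3942
FSPL = 197.8635 dB

197.8635 dB


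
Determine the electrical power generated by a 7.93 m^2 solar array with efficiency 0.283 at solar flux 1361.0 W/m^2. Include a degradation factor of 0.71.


P = area * eta * S * degradation
P = 7.93 * 0.283 * 1361.0 * 0.71
P = 2168.5832 W

2168.5832 W


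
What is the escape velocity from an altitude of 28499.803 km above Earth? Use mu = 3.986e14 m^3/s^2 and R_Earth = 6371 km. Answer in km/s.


r = 6371.0 + 28499.803 = 34870.8030 km = 3.4870803e+07 m
v_esc = sqrt(2*mu/r) = sqrt(2*3.986e14 / 3.4870803e+07)
v_esc = 4781.3735 m/s = 4.7814 km/s

4.7814 km/s


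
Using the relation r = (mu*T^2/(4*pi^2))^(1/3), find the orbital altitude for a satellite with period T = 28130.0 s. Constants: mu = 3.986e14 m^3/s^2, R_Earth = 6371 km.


T = 28130.0 s
r = (mu*T^2/(4*pi^2))^(1/3) = (3.986e14 * 28130.0^2 / (4*pi^2))^(1/3)
r = 1.9991207e+07 m = 19991.2066 km
alt = r - R_E = 19991.2066 - 6371 = 13620.2066 km

13620.2066 km


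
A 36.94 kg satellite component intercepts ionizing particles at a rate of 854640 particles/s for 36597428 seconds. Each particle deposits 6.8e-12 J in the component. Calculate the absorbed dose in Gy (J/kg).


Total energy deposited = rate * time * E_per
  = 854640 * 36597428 * 6.8e-12 = 212.6879 J
Dose = E_total / mass = 212.6879 / 36.94
Dose = 5.7577 Gy

5.7577 Gy


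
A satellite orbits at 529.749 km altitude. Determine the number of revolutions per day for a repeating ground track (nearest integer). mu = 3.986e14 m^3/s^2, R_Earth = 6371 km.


r = 6.900749e+06 m
T = 2*pi*sqrt(r^3/mu) = 5704.9989 s = 95.0833 min
revs/day = 1440 / 95.0833 = 15.1446
Rounded: 15 revolutions per day

15 revolutions per day


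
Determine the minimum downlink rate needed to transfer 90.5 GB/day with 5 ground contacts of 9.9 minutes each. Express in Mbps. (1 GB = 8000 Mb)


total contact time = 5 * 9.9 * 60 = 2970.0000 s
data = 90.5 GB = 724000.0000 Mb
rate = 724000.0000 / 2970.0000 = 243.7710 Mbps

243.7710 Mbps


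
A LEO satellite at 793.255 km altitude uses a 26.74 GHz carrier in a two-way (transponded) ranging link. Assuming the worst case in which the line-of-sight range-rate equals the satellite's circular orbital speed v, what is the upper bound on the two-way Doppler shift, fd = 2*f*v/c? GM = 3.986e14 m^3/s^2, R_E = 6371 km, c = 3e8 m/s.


r = 7.164255e+06 m
v = sqrt(mu/r) = 7459.0433 m/s (worst-case radial velocity)
f = 26.74 GHz = 2.674e+10 Hz
fd = 2*f*v/c = 2*2.674e+10*7459.0433/3.0e+08
fd = 1.3296988e+06 Hz

1.3297e+06 Hz


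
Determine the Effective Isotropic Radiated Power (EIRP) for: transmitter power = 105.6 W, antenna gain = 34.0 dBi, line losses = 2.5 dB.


Pt = 105.6 W = 20.2366 dBW
EIRP = Pt_dBW + Gt - losses = 20.2366 + 34.0 - 2.5 = 51.7366 dBW

51.7366 dBW


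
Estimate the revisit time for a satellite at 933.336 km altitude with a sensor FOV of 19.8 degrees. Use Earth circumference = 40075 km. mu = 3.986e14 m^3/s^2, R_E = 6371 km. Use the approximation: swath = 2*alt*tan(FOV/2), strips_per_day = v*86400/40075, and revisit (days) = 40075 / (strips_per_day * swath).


swath = 2*933.336*tan(0.1727876) = 325.7864 km
v = sqrt(mu/r) = 7387.1731 m/s = 7.3872 km/s
strips/day = v*86400/40075 = 7.3872*86400/40075 = 15.9264
coverage/day = strips * swath = 15.9264 * 325.7864 = 5188.6152 km
revisit = 40075 / 5188.6152 = 7.7236 days

7.7236 days


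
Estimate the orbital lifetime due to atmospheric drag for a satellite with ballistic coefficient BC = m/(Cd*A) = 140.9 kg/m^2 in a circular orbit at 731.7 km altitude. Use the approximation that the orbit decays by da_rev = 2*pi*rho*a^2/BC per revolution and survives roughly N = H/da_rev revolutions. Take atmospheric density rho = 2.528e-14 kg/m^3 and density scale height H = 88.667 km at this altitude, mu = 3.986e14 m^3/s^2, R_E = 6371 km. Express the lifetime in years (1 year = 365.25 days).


a = R_E + alt = 7102.7000 km = 7.1027e+06 m
da_rev = 2*pi*rho*a^2/BC = 2*pi*2.528e-14*(7.1027e+06)^2/140.9 = 0.0568712649 m per revolution
N = H/da_rev = 88667.0000 m / 0.0568712649 m = 1.5590826e+06 revolutions
P = 2*pi*sqrt(a^3/mu) = 5957.2583 s
lifetime = N*P = 1.5590826e+06 * 5957.2583 = 9.2878577e+09 s = 107498.3536 days
years = 107498.3536 / 365.25 = 294.3145 years

294.3145 years


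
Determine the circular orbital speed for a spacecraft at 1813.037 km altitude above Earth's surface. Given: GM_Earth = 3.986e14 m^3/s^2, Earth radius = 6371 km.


r = R_E + alt = 6371.0 + 1813.037 = 8184.0370 km = 8.184037e+06 m
v = sqrt(mu/r) = sqrt(3.986e14 / 8.184037e+06) = 6978.8659 m/s = 6.9789 km/s

6.9789 km/s


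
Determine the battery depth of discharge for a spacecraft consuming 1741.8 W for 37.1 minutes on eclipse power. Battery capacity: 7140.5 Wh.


E_used = P * t / 60 = 1741.8 * 37.1 / 60 = 1077.0130 Wh
DOD = E_used / E_total * 100 = 1077.0130 / 7140.5 * 100
DOD = 15.0832 %

15.0832 %


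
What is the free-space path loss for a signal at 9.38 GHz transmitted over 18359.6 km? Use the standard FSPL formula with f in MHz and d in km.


f = 9.38 GHz = 9380.0000 MHz
d = 18359.6 km
FSPL = 32.44 + 20*log10(9380.0000) + 20*log10(18359.6)
FSPL = 32.44 + 79.4441 + 85.2773
FSPL = 197.1613 dB

197.1613 dB


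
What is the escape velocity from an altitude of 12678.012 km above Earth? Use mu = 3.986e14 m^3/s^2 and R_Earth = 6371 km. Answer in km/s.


r = 6371.0 + 12678.012 = 19049.0120 km = 1.9049012e+07 m
v_esc = sqrt(2*mu/r) = sqrt(2*3.986e14 / 1.9049012e+07)
v_esc = 6469.1529 m/s = 6.4692 km/s

6.4692 km/s


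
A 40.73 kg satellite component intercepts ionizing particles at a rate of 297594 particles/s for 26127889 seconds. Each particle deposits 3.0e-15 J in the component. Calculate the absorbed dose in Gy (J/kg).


Total energy deposited = rate * time * E_per
  = 297594 * 26127889 * 3.0e-15 = 0.02332651 J
Dose = E_total / mass = 0.02332651 / 40.73
Dose = 5.7271075e-04 Gy

5.7271e-04 Gy


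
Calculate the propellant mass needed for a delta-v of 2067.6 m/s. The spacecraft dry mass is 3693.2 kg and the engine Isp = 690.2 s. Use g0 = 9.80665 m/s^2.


ve = Isp * g0 = 690.2 * 9.80665 = 6768.549830 m/s
mass ratio = exp(dv/ve) = exp(2067.6/6768.549830) = 1.35726499
m_prop = m_dry * (mr - 1) = 3693.2 * (1.35726499 - 1)
m_prop = 1319.4511 kg

1319.4511 kg


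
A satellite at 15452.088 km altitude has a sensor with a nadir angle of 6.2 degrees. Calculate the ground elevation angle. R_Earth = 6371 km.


r = R_E + alt = 21823.0880 km
Law of sines in the satellite / Earth-center / ground-point triangle:
  sin(nadir)/R_E = sin(90 + el)/r  =>  cos(el) = (r/R_E)*sin(nadir)
cos(el) = (21823.0880 / 6371.0000) * sin(6.2 deg) = 0.3699387
el = arccos(0.3699387) = 68.2882 deg
(Earth-central angle = 90 - nadir - el = 15.5118 deg)

68.2882 degrees


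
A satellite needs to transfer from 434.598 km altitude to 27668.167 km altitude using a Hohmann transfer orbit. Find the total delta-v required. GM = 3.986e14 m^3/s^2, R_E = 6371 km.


r1 = 6805.5980 km = 6.805598e+06 m
r2 = 34039.1670 km = 3.4039167e+07 m
dv1 = sqrt(mu/r1)*(sqrt(2*r2/(r1+r2)) - 1) = 2227.2703 m/s
dv2 = sqrt(mu/r2)*(1 - sqrt(2*r1/(r1+r2))) = 1446.5750 m/s
total dv = |dv1| + |dv2| = 2227.2703 + 1446.5750 = 3673.8453 m/s = 3.6738 km/s

3.6738 km/s


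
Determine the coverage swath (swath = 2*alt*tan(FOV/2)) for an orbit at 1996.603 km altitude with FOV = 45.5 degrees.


FOV = 45.5 deg = 0.7941248 rad
swath = 2 * alt * tan(FOV/2) = 2 * 1996.603 * tan(0.3970624)
swath = 2 * 1996.603 * 0.4193348
swath = 1674.4902 km

1674.4902 km


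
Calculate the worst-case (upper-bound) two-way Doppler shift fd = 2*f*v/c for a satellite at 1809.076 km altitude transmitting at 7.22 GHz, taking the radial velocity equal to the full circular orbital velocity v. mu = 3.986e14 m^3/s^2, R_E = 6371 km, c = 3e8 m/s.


r = 8.180076e+06 m
v = sqrt(mu/r) = 6980.5554 m/s (worst-case radial velocity)
f = 7.22 GHz = 7.22e+09 Hz
fd = 2*f*v/c = 2*7.22e+09*6980.5554/3.0e+08
fd = 335997.3997 Hz

335997.3997 Hz


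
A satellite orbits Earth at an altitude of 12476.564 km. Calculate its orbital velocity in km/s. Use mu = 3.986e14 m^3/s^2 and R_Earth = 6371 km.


r = R_E + alt = 6371.0 + 12476.564 = 18847.5640 km = 1.8847564e+07 m
v = sqrt(mu/r) = sqrt(3.986e14 / 1.8847564e+07) = 4598.7631 m/s = 4.5988 km/s

4.5988 km/s


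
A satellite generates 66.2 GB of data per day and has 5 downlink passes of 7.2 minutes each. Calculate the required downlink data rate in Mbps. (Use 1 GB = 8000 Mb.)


total contact time = 5 * 7.2 * 60 = 2160.0000 s
data = 66.2 GB = 529600.0000 Mb
rate = 529600.0000 / 2160.0000 = 245.1852 Mbps

245.1852 Mbps


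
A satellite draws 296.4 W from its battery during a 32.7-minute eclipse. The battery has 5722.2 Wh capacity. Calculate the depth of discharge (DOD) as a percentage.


E_used = P * t / 60 = 296.4 * 32.7 / 60 = 161.5380 Wh
DOD = E_used / E_total * 100 = 161.5380 / 5722.2 * 100
DOD = 2.8230 %

2.8230 %


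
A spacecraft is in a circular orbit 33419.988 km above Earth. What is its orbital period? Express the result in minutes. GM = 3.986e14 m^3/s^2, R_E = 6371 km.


r = 39790.9880 km = 3.9790988e+07 m
T = 2*pi*sqrt(r^3/mu) = 2*pi*sqrt(6.3001976e+22 / 3.986e14)
T = 78992.9450 s = 1316.5491 min

1316.5491 minutes


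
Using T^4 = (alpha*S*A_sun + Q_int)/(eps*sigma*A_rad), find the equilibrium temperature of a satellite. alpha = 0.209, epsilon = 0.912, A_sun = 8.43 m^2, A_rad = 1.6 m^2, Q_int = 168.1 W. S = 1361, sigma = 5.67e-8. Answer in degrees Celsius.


Numerator = alpha*S*A_sun + Q_int = 0.209*1361*8.43 + 168.1 = 2566.0051 W
Denominator = eps*sigma*A_rad = 0.912*5.67e-8*1.6 = 8.273664e-08 W/K^4
T^4 = 3.1014132e+10 K^4
T = 419.6526 K = 146.5026 C

146.5026 degrees Celsius


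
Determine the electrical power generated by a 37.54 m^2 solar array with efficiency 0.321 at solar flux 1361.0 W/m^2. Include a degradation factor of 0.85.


P = area * eta * S * degradation
P = 37.54 * 0.321 * 1361.0 * 0.85
P = 13940.4358 W

13940.4358 W


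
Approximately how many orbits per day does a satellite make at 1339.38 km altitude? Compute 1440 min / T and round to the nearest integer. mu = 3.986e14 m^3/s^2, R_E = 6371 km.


r = 7.71038e+06 m
T = 2*pi*sqrt(r^3/mu) = 6737.9052 s = 112.2984 min
revs/day = 1440 / 112.2984 = 12.8230
Rounded: 13 revolutions per day

13 revolutions per day


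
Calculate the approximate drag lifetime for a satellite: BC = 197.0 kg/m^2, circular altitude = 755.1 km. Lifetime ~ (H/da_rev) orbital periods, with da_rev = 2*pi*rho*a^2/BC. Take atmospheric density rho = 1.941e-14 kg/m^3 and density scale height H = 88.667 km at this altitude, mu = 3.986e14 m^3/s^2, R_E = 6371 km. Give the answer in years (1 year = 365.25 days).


a = R_E + alt = 7126.1000 km = 7.1261e+06 m
da_rev = 2*pi*rho*a^2/BC = 2*pi*1.941e-14*(7.1261e+06)^2/197.0 = 0.0314371381 m per revolution
N = H/da_rev = 88667.0000 m / 0.0314371381 m = 2.8204539e+06 revolutions
P = 2*pi*sqrt(a^3/mu) = 5986.7220 s
lifetime = N*P = 2.8204539e+06 * 5986.7220 = 1.6885274e+10 s = 195431.4073 days
years = 195431.4073 / 365.25 = 535.0620 years

535.0620 years


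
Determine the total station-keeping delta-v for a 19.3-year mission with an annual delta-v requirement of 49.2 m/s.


dV = rate * years = 49.2 * 19.3
dV = 949.5600 m/s

949.5600 m/s


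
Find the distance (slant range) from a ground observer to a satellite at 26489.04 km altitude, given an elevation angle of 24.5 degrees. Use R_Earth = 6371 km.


h = 26489.04 km, el = 24.5 deg
d = -R_E*sin(el) + sqrt((R_E*sin(el))^2 + 2*R_E*h + h^2)
d = -6371.0000*sin(0.4276057) + sqrt((6371.0000*0.4146932)^2 + 2*6371.0000*26489.04 + 26489.04^2)
d = 29702.5841 km

29702.5841 km


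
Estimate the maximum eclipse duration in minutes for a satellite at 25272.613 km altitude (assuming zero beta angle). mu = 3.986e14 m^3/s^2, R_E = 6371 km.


r = 31643.6130 km
T = 933.6607 min
Eclipse fraction = arcsin(R_E/r)/pi = arcsin(6371.0000/31643.6130)/pi
= arcsin(0.201336)/pi = 0.06452832
Eclipse duration = 0.06452832 * 933.6607 = 60.2476 min

60.2476 minutes


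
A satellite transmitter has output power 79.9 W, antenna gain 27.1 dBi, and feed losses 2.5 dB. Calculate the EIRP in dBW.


Pt = 79.9 W = 19.0255 dBW
EIRP = Pt_dBW + Gt - losses = 19.0255 + 27.1 - 2.5 = 43.6255 dBW

43.6255 dBW


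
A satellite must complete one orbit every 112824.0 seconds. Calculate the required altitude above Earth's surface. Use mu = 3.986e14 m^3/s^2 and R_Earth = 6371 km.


T = 112824.0 s
r = (mu*T^2/(4*pi^2))^(1/3) = (3.986e14 * 112824.0^2 / (4*pi^2))^(1/3)
r = 5.0465376e+07 m = 50465.3761 km
alt = r - R_E = 50465.3761 - 6371 = 44094.3761 km

44094.3761 km


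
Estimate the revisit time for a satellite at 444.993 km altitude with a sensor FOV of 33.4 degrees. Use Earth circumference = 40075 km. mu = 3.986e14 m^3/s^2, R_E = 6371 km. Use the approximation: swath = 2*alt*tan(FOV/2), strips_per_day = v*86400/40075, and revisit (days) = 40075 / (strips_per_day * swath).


swath = 2*444.993*tan(0.29147) = 267.0086 km
v = sqrt(mu/r) = 7647.2287 m/s = 7.6472 km/s
strips/day = v*86400/40075 = 7.6472*86400/40075 = 16.4871
coverage/day = strips * swath = 16.4871 * 267.0086 = 4402.1976 km
revisit = 40075 / 4402.1976 = 9.1034 days

9.1034 days


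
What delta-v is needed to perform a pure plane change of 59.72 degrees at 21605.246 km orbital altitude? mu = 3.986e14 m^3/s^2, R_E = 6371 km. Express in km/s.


r = 27976.2460 km = 2.7976246e+07 m
V = sqrt(mu/r) = 3774.6260 m/s
di = 59.72 deg = 1.0423 rad
dV = 2*V*sin(di/2) = 2*3774.6260*sin(0.5211553)
dV = 3758.6398 m/s = 3.7586 km/s

3.7586 km/s
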